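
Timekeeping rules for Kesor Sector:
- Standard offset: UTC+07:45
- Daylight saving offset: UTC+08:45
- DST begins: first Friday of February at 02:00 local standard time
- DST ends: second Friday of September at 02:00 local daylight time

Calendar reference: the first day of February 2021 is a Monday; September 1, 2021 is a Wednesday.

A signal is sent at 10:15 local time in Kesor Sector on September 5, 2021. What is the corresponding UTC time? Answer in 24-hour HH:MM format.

1 February 2021 is a Monday, so the first Friday is February 5.
1 September 2021 is a Wednesday, so the first Friday is September 3 and the second is September 10.
September 5, 2021 lies within the daylight-saving period (5 February – 10 September), so Kesor Sector is on daylight time, UTC+08:45.
10:15 local − 8h45m = 01:30 UTC.

01:30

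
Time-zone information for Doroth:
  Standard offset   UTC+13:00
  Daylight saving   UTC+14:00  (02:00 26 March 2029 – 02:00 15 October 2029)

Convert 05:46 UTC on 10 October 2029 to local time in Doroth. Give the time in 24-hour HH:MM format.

19:46

At the standard offset (UTC+13:00), 05:46 UTC + 13h = 18:46 Doroth standard time.
The standard-time date in Doroth, 10 October 2029, falls between 26 March and 15 October, so daylight saving is in effect and Doroth is at UTC+14:00.
05:46 UTC + 14h = 19:46 local.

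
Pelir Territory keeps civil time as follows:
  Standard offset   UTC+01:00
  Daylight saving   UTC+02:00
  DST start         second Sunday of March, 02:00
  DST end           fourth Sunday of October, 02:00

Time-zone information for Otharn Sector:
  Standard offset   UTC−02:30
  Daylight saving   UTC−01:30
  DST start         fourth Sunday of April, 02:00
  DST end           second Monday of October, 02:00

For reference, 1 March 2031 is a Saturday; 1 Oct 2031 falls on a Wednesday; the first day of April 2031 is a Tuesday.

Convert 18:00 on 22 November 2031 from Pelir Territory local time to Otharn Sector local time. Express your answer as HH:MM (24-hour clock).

1 March 2031 is a Saturday, so the first Sunday is March 2 and the second is March 9.
1 October 2031 is a Wednesday, so the first Sunday is October 5 and the fourth is October 26.
22 November 2031 is outside the daylight-saving period (9 March – 26 October), so Pelir Territory is on standard time, UTC+01:00.
18:00 Pelir Territory − 1h = 17:00 UTC.
1 April 2031 is a Tuesday, so the first Sunday is April 6 and the fourth is April 27.
1 October 2031 is a Wednesday, so the first Monday is October 6 and the second is October 13.
At the standard offset (UTC−02:30), 17:00 UTC − 2h30m = 14:30 Otharn Sector standard time.
Daylight saving runs 27 April – 13 October; the standard-time date in Otharn Sector, 22 November 2031, is outside that window, so Otharn Sector is on standard time at UTC−02:30.
17:00 UTC − 2h30m = 14:30 Otharn Sector.

14:30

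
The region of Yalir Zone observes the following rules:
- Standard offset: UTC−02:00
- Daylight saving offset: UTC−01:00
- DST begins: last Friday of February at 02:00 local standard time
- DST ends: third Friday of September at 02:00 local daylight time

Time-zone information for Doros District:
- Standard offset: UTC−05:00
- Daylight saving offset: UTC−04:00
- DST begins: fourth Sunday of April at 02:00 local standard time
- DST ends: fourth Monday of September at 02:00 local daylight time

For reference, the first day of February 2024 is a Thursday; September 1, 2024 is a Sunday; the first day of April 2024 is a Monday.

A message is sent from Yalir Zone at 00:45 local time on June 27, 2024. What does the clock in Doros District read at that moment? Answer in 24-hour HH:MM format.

21:45

1 February 2024 is a Thursday, so Fridays fall on 2, 9, 16, 23; the last is February 23.
1 September 2024 is a Sunday, so the first Friday is September 6 and the third is September 20.
June 27, 2024 falls between 23 February and 20 September, so daylight saving is in effect and Yalir Zone is at UTC−01:00.
00:45 Yalir Zone + 1h = 01:45 UTC.
1 April 2024 is a Monday, so the first Sunday is April 7 and the fourth is April 28.
1 September 2024 is a Sunday, so the first Monday is September 2 and the fourth is September 23.
At the standard offset (UTC−05:00), 01:45 UTC − 5h = 20:45 Doros District standard time (rolling into the previous day, 26 June 2024).
Daylight saving runs 28 April – 23 September; the standard-time date in Doros District, June 26, 2024, is inside that window, so Doros District is at UTC−04:00.
01:45 UTC − 4h = 21:45 Doros District (rolling into the previous day, 26 June 2024).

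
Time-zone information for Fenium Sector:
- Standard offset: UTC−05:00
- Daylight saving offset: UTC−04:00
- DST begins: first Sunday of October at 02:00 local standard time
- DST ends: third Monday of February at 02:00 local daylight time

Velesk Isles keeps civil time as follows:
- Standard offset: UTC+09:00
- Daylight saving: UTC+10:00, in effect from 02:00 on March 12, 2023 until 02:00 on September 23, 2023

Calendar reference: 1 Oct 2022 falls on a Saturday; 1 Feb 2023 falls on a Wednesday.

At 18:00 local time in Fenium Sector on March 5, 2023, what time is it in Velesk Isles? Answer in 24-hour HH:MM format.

08:00

1 October 2022 is a Saturday, so the first Sunday is October 2.
1 February 2023 is a Wednesday, so the first Monday is February 6 and the third is February 20.
Daylight saving runs 2 October 2022 – 20 February 2023; March 5, 2023 is outside that window, so Fenium Sector is on standard time at UTC−05:00.
18:00 Fenium Sector + 5h = 23:00 UTC.
At the standard offset (UTC+09:00), 23:00 UTC + 9h = 08:00 Velesk Isles standard time (rolling into the next day, 6 March 2023).
The standard-time date in Velesk Isles, March 6, 2023, does not fall between 12 March and 23 September, so daylight saving is not in effect and Velesk Isles is at UTC+09:00.
23:00 UTC + 9h = 08:00 Velesk Isles (rolling into the next day, 6 March 2023).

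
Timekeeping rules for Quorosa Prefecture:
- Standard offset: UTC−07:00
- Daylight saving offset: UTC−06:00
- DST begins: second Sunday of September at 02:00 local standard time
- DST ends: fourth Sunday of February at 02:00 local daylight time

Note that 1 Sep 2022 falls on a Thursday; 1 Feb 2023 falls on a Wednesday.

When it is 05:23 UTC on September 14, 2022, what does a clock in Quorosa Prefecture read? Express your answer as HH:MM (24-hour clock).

1 September 2022 is a Thursday, so the first Sunday is September 4 and the second is September 11.
1 February 2023 is a Wednesday, so the first Sunday is February 5 and the fourth is February 26.
At the standard offset (UTC−07:00), 05:23 UTC − 7h = 22:23 Quorosa Prefecture standard time (rolling into the previous day, 13 September 2022).
The standard-time date in Quorosa Prefecture, September 13, 2022, falls between 11 September 2022 and 26 February 2023, so daylight saving is in effect and Quorosa Prefecture is at UTC−06:00.
05:23 UTC − 6h = 23:23 local (rolling into the previous day, 13 September 2022).

23:23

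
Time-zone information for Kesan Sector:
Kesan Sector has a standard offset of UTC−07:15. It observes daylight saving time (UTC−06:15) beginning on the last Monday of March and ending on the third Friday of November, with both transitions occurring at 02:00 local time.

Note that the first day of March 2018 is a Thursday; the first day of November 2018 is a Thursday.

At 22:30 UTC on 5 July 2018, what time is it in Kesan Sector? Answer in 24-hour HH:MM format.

16:15

1 March 2018 is a Thursday, so Mondays fall on 5, 12, 19, 26; the last is March 26.
1 November 2018 is a Thursday, so the first Friday is November 2 and the third is November 16.
At the standard offset (UTC−07:15), 22:30 UTC − 7h15m = 15:15 Kesan Sector standard time.
The standard-time date in Kesan Sector, 5 July 2018, falls between 26 March and 16 November, so daylight saving is in effect and Kesan Sector is at UTC−06:15.
22:30 UTC − 6h15m = 16:15 local.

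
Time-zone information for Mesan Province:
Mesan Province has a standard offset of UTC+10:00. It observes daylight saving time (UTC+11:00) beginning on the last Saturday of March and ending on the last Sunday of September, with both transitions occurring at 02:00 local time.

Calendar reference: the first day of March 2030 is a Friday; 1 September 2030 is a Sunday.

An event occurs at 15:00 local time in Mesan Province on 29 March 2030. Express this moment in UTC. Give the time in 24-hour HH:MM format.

05:00

1 March 2030 is a Friday, so Saturdays fall on 2, 9, 16, 23, 30; the last is March 30.
1 September 2030 is a Sunday, so Sundays fall on 1, 8, 15, 22, 29; the last is September 29.
Daylight saving runs 30 March – 29 September; 29 March 2030 is outside that window, so Mesan Province is on standard time at UTC+10:00.
15:00 local − 10h = 05:00 UTC.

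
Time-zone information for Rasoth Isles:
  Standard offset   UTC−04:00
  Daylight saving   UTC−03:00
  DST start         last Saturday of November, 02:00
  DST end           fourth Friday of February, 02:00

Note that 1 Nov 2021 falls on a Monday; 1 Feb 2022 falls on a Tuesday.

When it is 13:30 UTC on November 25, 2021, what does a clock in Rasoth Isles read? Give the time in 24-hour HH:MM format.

1 November 2021 is a Monday, so Saturdays fall on 6, 13, 20, 27; the last is November 27.
1 February 2022 is a Tuesday, so the first Friday is February 4 and the fourth is February 25.
At the standard offset (UTC−04:00), 13:30 UTC − 4h = 09:30 Rasoth Isles standard time.
The standard-time date in Rasoth Isles, November 25, 2021, does not fall between 27 November 2021 and 25 February 2022, so daylight saving is not in effect and Rasoth Isles is at UTC−04:00.
13:30 UTC − 4h = 09:30 local.

09:30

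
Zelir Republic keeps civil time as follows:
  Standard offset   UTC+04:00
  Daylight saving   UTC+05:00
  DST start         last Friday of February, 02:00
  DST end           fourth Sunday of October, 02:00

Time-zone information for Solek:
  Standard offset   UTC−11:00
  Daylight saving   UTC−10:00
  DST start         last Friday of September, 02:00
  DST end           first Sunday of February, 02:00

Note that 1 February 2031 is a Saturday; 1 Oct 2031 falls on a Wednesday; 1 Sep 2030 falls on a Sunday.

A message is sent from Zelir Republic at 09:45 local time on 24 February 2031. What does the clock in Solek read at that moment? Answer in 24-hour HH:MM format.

1 February 2031 is a Saturday, so Fridays fall on 7, 14, 21, 28; the last is February 28.
1 October 2031 is a Wednesday, so the first Sunday is October 5 and the fourth is October 26.
24 February 2031 does not fall between 28 February and 26 October, so daylight saving is not in effect and Zelir Republic is at UTC+04:00.
09:45 Zelir Republic − 4h = 05:45 UTC.
1 September 2030 is a Sunday, so Fridays fall on 6, 13, 20, 27; the last is September 27.
1 February 2031 is a Saturday, so the first Sunday is February 2.
At the standard offset (UTC−11:00), 05:45 UTC − 11h = 18:45 Solek standard time (rolling into the previous day, 23 February 2031).
Daylight saving runs 27 September 2030 – 2 February 2031; the standard-time date in Solek, 23 February 2031, is outside that window, so Solek is on standard time at UTC−11:00.
05:45 UTC − 11h = 18:45 Solek (rolling into the previous day, 23 February 2031).

18:45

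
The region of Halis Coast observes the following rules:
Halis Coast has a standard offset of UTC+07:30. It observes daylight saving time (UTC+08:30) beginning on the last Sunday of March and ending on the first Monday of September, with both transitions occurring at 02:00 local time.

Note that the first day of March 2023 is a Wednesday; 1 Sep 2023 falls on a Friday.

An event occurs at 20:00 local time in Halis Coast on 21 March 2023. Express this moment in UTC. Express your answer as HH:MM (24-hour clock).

12:30

1 March 2023 is a Wednesday, so Sundays fall on 5, 12, 19, 26; the last is March 26.
1 September 2023 is a Friday, so the first Monday is September 4.
21 March 2023 does not fall between 26 March and 4 September, so daylight saving is not in effect and Halis Coast is at UTC+07:30.
20:00 local − 7h30m = 12:30 UTC.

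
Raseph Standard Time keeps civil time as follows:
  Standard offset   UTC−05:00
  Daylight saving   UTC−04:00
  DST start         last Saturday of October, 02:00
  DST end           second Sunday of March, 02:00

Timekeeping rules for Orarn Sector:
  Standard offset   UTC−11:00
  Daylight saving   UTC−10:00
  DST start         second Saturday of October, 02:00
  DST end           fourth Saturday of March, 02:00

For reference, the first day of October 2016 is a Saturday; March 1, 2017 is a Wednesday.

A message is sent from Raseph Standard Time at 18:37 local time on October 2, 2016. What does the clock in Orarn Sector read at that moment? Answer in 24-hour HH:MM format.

1 October 2016 is a Saturday, so Saturdays fall on 1, 8, 15, 22, 29; the last is October 29.
1 March 2017 is a Wednesday, so the first Sunday is March 5 and the second is March 12.
Daylight saving runs 29 October 2016 – 12 March 2017; October 2, 2016 is outside that window, so Raseph Standard Time is on standard time at UTC−05:00.
18:37 Raseph Standard Time + 5h = 23:37 UTC.
1 October 2016 is a Saturday, so the first Saturday is October 1 and the second is October 8.
1 March 2017 is a Wednesday, so the first Saturday is March 4 and the fourth is March 25.
At the standard offset (UTC−11:00), 23:37 UTC − 11h = 12:37 Orarn Sector standard time.
Daylight saving runs 8 October 2016 – 25 March 2017; the standard-time date in Orarn Sector, October 2, 2016, is outside that window, so Orarn Sector is on standard time at UTC−11:00.
23:37 UTC − 11h = 12:37 Orarn Sector.

12:37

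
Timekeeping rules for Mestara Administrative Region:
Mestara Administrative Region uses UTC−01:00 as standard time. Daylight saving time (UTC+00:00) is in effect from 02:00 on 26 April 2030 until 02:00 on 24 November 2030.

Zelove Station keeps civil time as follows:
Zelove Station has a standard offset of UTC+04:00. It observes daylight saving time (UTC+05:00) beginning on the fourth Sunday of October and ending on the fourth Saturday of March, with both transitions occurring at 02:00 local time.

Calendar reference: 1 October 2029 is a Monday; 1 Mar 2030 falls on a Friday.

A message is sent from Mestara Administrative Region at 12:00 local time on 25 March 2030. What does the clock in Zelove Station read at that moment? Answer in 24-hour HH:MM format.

17:00

Daylight saving runs 26 April – 24 November; 25 March 2030 is outside that window, so Mestara Administrative Region is on standard time at UTC−01:00.
12:00 Mestara Administrative Region + 1h = 13:00 UTC.
1 October 2029 is a Monday, so the first Sunday is October 7 and the fourth is October 28.
1 March 2030 is a Friday, so the first Saturday is March 2 and the fourth is March 23.
At the standard offset (UTC+04:00), 13:00 UTC + 4h = 17:00 Zelove Station standard time.
Daylight saving runs 28 October 2029 – 23 March 2030; the standard-time date in Zelove Station, 25 March 2030, is outside that window, so Zelove Station is on standard time at UTC+04:00.
13:00 UTC + 4h = 17:00 Zelove Station.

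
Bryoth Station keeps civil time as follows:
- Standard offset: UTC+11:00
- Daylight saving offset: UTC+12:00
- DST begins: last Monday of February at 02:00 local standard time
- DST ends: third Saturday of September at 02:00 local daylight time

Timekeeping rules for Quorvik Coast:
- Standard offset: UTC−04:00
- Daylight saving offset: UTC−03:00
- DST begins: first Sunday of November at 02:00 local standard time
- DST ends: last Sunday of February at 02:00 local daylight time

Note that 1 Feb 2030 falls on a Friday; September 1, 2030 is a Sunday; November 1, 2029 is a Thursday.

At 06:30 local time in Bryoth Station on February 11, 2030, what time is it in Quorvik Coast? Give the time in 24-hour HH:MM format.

16:30

1 February 2030 is a Friday, so Mondays fall on 4, 11, 18, 25; the last is February 25.
1 September 2030 is a Sunday, so the first Saturday is September 7 and the third is September 21.
Daylight saving runs 25 February – 21 September; February 11, 2030 is outside that window, so Bryoth Station is on standard time at UTC+11:00.
06:30 Bryoth Station − 11h = 19:30 UTC (rolling into the previous day, 10 February 2030).
1 November 2029 is a Thursday, so the first Sunday is November 4.
1 February 2030 is a Friday, so Sundays fall on 3, 10, 17, 24; the last is February 24.
At the standard offset (UTC−04:00), 19:30 UTC − 4h = 15:30 Quorvik Coast standard time.
The standard-time date in Quorvik Coast, February 10, 2030, falls between 4 November 2029 and 24 February 2030, so daylight saving is in effect and Quorvik Coast is at UTC−03:00.
19:30 UTC − 3h = 16:30 Quorvik Coast.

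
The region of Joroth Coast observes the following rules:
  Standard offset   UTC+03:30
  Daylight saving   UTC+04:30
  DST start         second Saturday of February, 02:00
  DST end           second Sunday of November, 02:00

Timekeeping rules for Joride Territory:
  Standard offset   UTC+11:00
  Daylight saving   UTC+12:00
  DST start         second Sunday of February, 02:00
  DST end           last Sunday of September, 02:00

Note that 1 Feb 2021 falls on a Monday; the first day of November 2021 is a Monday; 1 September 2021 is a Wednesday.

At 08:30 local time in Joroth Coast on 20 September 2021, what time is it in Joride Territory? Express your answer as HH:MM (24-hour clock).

16:00

1 February 2021 is a Monday, so the first Saturday is February 6 and the second is February 13.
1 November 2021 is a Monday, so the first Sunday is November 7 and the second is November 14.
20 September 2021 falls between 13 February and 14 November, so daylight saving is in effect and Joroth Coast is at UTC+04:30.
08:30 Joroth Coast − 4h30m = 04:00 UTC.
1 February 2021 is a Monday, so the first Sunday is February 7 and the second is February 14.
1 September 2021 is a Wednesday, so Sundays fall on 5, 12, 19, 26; the last is September 26.
At the standard offset (UTC+11:00), 04:00 UTC + 11h = 15:00 Joride Territory standard time.
The standard-time date in Joride Territory, 20 September 2021, falls between 14 February and 26 September, so daylight saving is in effect and Joride Territory is at UTC+12:00.
04:00 UTC + 12h = 16:00 Joride Territory.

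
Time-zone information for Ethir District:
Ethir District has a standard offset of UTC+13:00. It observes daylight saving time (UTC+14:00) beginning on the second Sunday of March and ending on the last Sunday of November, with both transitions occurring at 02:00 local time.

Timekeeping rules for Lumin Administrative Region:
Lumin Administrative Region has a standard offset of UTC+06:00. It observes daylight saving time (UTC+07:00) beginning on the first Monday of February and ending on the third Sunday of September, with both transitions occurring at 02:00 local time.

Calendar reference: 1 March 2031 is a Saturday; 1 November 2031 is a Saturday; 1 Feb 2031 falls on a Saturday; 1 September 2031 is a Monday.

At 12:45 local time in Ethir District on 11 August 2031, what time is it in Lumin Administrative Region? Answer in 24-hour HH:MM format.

05:45

1 March 2031 is a Saturday, so the first Sunday is March 2 and the second is March 9.
1 November 2031 is a Saturday, so Sundays fall on 2, 9, 16, 23, 30; the last is November 30.
11 August 2031 falls between 9 March and 30 November, so daylight saving is in effect and Ethir District is at UTC+14:00.
12:45 Ethir District − 14h = 22:45 UTC (rolling into the previous day, 10 August 2031).
1 February 2031 is a Saturday, so the first Monday is February 3.
1 September 2031 is a Monday, so the first Sunday is September 7 and the third is September 21.
At the standard offset (UTC+06:00), 22:45 UTC + 6h = 04:45 Lumin Administrative Region standard time (rolling into the next day, 11 August 2031).
Daylight saving runs 3 February – 21 September; the standard-time date in Lumin Administrative Region, 11 August 2031, is inside that window, so Lumin Administrative Region is at UTC+07:00.
22:45 UTC + 7h = 05:45 Lumin Administrative Region (rolling into the next day, 11 August 2031).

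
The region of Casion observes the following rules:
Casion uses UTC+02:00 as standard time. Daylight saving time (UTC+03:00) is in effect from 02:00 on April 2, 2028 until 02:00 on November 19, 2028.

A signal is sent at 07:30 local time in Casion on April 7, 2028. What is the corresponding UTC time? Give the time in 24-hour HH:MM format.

04:30

Daylight saving runs 2 April – 19 November; April 7, 2028 is inside that window, so Casion is at UTC+03:00.
07:30 local − 3h = 04:30 UTC.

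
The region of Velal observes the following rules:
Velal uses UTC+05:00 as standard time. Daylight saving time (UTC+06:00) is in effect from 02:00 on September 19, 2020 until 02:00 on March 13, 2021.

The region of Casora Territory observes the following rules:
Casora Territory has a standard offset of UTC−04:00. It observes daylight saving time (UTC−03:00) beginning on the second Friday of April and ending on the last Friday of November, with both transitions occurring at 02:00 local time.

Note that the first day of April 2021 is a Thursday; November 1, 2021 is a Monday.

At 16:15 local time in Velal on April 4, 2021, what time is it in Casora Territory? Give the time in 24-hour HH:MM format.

07:15

April 4, 2021 does not fall between 19 September 2020 and 13 March 2021, so daylight saving is not in effect and Velal is at UTC+05:00.
16:15 Velal − 5h = 11:15 UTC.
1 April 2021 is a Thursday, so the first Friday is April 2 and the second is April 9.
1 November 2021 is a Monday, so Fridays fall on 5, 12, 19, 26; the last is November 26.
At the standard offset (UTC−04:00), 11:15 UTC − 4h = 07:15 Casora Territory standard time.
Daylight saving runs 9 April – 26 November; the standard-time date in Casora Territory, April 4, 2021, is outside that window, so Casora Territory is on standard time at UTC−04:00.
11:15 UTC − 4h = 07:15 Casora Territory.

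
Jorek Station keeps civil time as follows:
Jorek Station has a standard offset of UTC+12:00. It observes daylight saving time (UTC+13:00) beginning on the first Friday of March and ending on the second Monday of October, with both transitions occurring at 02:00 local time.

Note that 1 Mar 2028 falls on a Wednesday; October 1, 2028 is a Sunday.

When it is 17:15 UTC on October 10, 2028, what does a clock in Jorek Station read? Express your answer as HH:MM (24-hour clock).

05:15

1 March 2028 is a Wednesday, so the first Friday is March 3.
1 October 2028 is a Sunday, so the first Monday is October 2 and the second is October 9.
At the standard offset (UTC+12:00), 17:15 UTC + 12h = 05:15 Jorek Station standard time (rolling into the next day, 11 October 2028).
The standard-time date in Jorek Station, October 11, 2028, does not fall between 3 March and 9 October, so daylight saving is not in effect and Jorek Station is at UTC+12:00.
17:15 UTC + 12h = 05:15 local (rolling into the next day, 11 October 2028).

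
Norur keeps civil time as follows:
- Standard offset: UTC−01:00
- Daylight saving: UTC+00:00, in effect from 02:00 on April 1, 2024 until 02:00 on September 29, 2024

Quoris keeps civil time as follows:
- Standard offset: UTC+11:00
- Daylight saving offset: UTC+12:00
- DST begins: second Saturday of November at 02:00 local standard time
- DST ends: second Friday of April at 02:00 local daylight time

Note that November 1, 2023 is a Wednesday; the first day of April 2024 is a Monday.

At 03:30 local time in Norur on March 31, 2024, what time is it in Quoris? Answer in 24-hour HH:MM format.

16:30

March 31, 2024 is outside the daylight-saving period (1 April – 29 September), so Norur is on standard time, UTC−01:00.
03:30 Norur + 1h = 04:30 UTC.
1 November 2023 is a Wednesday, so the first Saturday is November 4 and the second is November 11.
1 April 2024 is a Monday, so the first Friday is April 5 and the second is April 12.
At the standard offset (UTC+11:00), 04:30 UTC + 11h = 15:30 Quoris standard time.
The standard-time date in Quoris, March 31, 2024, lies within the daylight-saving period (11 November 2023 – 12 April 2024), so Quoris is on daylight time, UTC+12:00.
04:30 UTC + 12h = 16:30 Quoris.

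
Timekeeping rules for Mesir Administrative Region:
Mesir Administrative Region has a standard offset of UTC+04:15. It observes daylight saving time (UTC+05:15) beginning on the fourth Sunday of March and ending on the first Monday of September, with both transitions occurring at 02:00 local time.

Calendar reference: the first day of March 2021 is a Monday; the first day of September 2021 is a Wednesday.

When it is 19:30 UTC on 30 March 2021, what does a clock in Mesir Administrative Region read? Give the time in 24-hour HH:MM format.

1 March 2021 is a Monday, so the first Sunday is March 7 and the fourth is March 28.
1 September 2021 is a Wednesday, so the first Monday is September 6.
At the standard offset (UTC+04:15), 19:30 UTC + 4h15m = 23:45 Mesir Administrative Region standard time.
The standard-time date in Mesir Administrative Region, 30 March 2021, falls between 28 March and 6 September, so daylight saving is in effect and Mesir Administrative Region is at UTC+05:15.
19:30 UTC + 5h15m = 00:45 local (rolling into the next day, 31 March 2021).

00:45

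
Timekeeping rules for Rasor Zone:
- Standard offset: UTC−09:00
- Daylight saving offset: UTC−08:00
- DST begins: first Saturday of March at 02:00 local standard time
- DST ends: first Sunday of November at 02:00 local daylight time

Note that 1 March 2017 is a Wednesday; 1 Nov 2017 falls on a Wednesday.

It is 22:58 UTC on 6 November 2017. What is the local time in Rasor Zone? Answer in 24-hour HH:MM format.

1 March 2017 is a Wednesday, so the first Saturday is March 4.
1 November 2017 is a Wednesday, so the first Sunday is November 5.
At the standard offset (UTC−09:00), 22:58 UTC − 9h = 13:58 Rasor Zone standard time.
The standard-time date in Rasor Zone, 6 November 2017, is outside the daylight-saving period (4 March – 5 November), so Rasor Zone is on standard time, UTC−09:00.
22:58 UTC − 9h = 13:58 local.

13:58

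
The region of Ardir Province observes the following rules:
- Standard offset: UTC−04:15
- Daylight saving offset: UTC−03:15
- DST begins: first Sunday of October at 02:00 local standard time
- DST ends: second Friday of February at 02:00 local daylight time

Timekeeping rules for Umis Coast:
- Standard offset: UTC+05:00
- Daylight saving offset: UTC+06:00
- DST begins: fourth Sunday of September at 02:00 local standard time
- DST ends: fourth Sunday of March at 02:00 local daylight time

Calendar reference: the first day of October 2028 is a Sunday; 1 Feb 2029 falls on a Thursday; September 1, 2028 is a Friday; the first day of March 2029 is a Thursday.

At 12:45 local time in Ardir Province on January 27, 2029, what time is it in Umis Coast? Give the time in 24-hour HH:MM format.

1 October 2028 is a Sunday, so the first Sunday is October 1.
1 February 2029 is a Thursday, so the first Friday is February 2 and the second is February 9.
January 27, 2029 falls between 1 October 2028 and 9 February 2029, so daylight saving is in effect and Ardir Province is at UTC−03:15.
12:45 Ardir Province + 3h15m = 16:00 UTC.
1 September 2028 is a Friday, so the first Sunday is September 3 and the fourth is September 24.
1 March 2029 is a Thursday, so the first Sunday is March 4 and the fourth is March 25.
At the standard offset (UTC+05:00), 16:00 UTC + 5h = 21:00 Umis Coast standard time.
Daylight saving runs 24 September 2028 – 25 March 2029; the standard-time date in Umis Coast, January 27, 2029, is inside that window, so Umis Coast is at UTC+06:00.
16:00 UTC + 6h = 22:00 Umis Coast.

22:00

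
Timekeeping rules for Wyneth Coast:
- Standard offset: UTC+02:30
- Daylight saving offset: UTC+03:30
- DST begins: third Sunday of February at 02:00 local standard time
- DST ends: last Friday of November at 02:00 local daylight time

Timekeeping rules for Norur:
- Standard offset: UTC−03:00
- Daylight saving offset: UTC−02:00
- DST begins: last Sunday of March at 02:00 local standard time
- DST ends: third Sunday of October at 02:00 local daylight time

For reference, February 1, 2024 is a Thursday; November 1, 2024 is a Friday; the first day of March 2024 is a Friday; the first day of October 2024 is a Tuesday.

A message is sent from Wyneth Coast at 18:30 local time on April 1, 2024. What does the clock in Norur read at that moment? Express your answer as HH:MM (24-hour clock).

1 February 2024 is a Thursday, so the first Sunday is February 4 and the third is February 18.
1 November 2024 is a Friday, so Fridays fall on 1, 8, 15, 22, 29; the last is November 29.
April 1, 2024 falls between 18 February and 29 November, so daylight saving is in effect and Wyneth Coast is at UTC+03:30.
18:30 Wyneth Coast − 3h30m = 15:00 UTC.
1 March 2024 is a Friday, so Sundays fall on 3, 10, 17, 24, 31; the last is March 31.
1 October 2024 is a Tuesday, so the first Sunday is October 6 and the third is October 20.
At the standard offset (UTC−03:00), 15:00 UTC − 3h = 12:00 Norur standard time.
The standard-time date in Norur, April 1, 2024, falls between 31 March and 20 October, so daylight saving is in effect and Norur is at UTC−02:00.
15:00 UTC − 2h = 13:00 Norur.

13:00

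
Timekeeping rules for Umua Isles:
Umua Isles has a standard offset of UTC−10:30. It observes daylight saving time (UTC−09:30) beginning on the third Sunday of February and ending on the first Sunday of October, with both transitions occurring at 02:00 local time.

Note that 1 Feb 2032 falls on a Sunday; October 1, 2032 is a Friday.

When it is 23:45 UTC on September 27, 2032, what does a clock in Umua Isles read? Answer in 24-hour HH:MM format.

14:15

1 February 2032 is a Sunday, so the first Sunday is February 1 and the third is February 15.
1 October 2032 is a Friday, so the first Sunday is October 3.
At the standard offset (UTC−10:30), 23:45 UTC − 10h30m = 13:15 Umua Isles standard time.
The standard-time date in Umua Isles, September 27, 2032, falls between 15 February and 3 October, so daylight saving is in effect and Umua Isles is at UTC−09:30.
23:45 UTC − 9h30m = 14:15 local.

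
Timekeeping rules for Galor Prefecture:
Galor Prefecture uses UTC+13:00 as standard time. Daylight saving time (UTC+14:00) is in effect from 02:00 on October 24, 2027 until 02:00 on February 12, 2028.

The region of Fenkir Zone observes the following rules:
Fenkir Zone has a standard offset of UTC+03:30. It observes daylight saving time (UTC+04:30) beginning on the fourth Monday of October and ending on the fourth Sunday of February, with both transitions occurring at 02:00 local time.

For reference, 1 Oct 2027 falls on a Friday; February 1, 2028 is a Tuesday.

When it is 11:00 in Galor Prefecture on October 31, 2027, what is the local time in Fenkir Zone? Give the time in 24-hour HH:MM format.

01:30

October 31, 2027 falls between 24 October 2027 and 12 February 2028, so daylight saving is in effect and Galor Prefecture is at UTC+14:00.
11:00 Galor Prefecture − 14h = 21:00 UTC (rolling into the previous day, 30 October 2027).
1 October 2027 is a Friday, so the first Monday is October 4 and the fourth is October 25.
1 February 2028 is a Tuesday, so the first Sunday is February 6 and the fourth is February 27.
At the standard offset (UTC+03:30), 21:00 UTC + 3h30m = 00:30 Fenkir Zone standard time (rolling into the next day, 31 October 2027).
The standard-time date in Fenkir Zone, October 31, 2027, lies within the daylight-saving period (25 October 2027 – 27 February 2028), so Fenkir Zone is on daylight time, UTC+04:30.
21:00 UTC + 4h30m = 01:30 Fenkir Zone (rolling into the next day, 31 October 2027).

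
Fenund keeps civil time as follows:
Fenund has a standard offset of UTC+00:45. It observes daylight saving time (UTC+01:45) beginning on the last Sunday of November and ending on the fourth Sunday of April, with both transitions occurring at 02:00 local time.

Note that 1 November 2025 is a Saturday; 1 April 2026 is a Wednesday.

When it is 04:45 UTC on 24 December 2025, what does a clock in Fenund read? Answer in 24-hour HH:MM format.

06:30

1 November 2025 is a Saturday, so Sundays fall on 2, 9, 16, 23, 30; the last is November 30.
1 April 2026 is a Wednesday, so the first Sunday is April 5 and the fourth is April 26.
At the standard offset (UTC+00:45), 04:45 UTC + 0h45m = 05:30 Fenund standard time.
Daylight saving runs 30 November 2025 – 26 April 2026; the standard-time date in Fenund, 24 December 2025, is inside that window, so Fenund is at UTC+01:45.
04:45 UTC + 1h45m = 06:30 local.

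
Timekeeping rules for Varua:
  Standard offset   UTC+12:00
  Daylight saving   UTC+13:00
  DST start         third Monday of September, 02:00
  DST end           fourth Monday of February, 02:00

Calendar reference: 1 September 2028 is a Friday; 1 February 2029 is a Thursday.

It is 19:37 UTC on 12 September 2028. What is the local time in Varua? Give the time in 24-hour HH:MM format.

1 September 2028 is a Friday, so the first Monday is September 4 and the third is September 18.
1 February 2029 is a Thursday, so the first Monday is February 5 and the fourth is February 26.
At the standard offset (UTC+12:00), 19:37 UTC + 12h = 07:37 Varua standard time (rolling into the next day, 13 September 2028).
The standard-time date in Varua, 13 September 2028, does not fall between 18 September 2028 and 26 February 2029, so daylight saving is not in effect and Varua is at UTC+12:00.
19:37 UTC + 12h = 07:37 local (rolling into the next day, 13 September 2028).

07:37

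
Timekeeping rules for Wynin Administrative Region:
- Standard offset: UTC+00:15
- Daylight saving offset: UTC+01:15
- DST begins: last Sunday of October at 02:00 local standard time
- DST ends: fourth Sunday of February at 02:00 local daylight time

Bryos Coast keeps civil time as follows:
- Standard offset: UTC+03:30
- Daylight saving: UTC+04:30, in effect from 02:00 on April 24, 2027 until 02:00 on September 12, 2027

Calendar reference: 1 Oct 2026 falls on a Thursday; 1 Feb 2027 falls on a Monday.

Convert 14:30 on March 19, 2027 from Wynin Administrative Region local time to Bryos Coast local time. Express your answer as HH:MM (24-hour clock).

17:45

1 October 2026 is a Thursday, so Sundays fall on 4, 11, 18, 25; the last is October 25.
1 February 2027 is a Monday, so the first Sunday is February 7 and the fourth is February 28.
Daylight saving runs 25 October 2026 – 28 February 2027; March 19, 2027 is outside that window, so Wynin Administrative Region is on standard time at UTC+00:15.
14:30 Wynin Administrative Region − 0h15m = 14:15 UTC.
At the standard offset (UTC+03:30), 14:15 UTC + 3h30m = 17:45 Bryos Coast standard time.
Daylight saving runs 24 April – 12 September; the standard-time date in Bryos Coast, March 19, 2027, is outside that window, so Bryos Coast is on standard time at UTC+03:30.
14:15 UTC + 3h30m = 17:45 Bryos Coast.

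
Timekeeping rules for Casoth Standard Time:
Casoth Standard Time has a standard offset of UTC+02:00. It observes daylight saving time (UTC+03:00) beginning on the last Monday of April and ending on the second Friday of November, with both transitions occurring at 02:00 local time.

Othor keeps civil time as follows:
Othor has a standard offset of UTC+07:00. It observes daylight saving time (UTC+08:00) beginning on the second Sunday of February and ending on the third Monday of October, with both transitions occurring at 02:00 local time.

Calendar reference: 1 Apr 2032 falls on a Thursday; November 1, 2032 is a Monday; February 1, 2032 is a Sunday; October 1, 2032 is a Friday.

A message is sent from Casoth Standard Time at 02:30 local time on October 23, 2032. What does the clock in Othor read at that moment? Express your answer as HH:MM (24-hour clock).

1 April 2032 is a Thursday, so Mondays fall on 5, 12, 19, 26; the last is April 26.
1 November 2032 is a Monday, so the first Friday is November 5 and the second is November 12.
Daylight saving runs 26 April – 12 November; October 23, 2032 is inside that window, so Casoth Standard Time is at UTC+03:00.
02:30 Casoth Standard Time − 3h = 23:30 UTC (rolling into the previous day, 22 October 2032).
1 February 2032 is a Sunday, so the first Sunday is February 1 and the second is February 8.
1 October 2032 is a Friday, so the first Monday is October 4 and the third is October 18.
At the standard offset (UTC+07:00), 23:30 UTC + 7h = 06:30 Othor standard time (rolling into the next day, 23 October 2032).
The standard-time date in Othor, October 23, 2032, does not fall between 8 February and 18 October, so daylight saving is not in effect and Othor is at UTC+07:00.
23:30 UTC + 7h = 06:30 Othor (rolling into the next day, 23 October 2032).

06:30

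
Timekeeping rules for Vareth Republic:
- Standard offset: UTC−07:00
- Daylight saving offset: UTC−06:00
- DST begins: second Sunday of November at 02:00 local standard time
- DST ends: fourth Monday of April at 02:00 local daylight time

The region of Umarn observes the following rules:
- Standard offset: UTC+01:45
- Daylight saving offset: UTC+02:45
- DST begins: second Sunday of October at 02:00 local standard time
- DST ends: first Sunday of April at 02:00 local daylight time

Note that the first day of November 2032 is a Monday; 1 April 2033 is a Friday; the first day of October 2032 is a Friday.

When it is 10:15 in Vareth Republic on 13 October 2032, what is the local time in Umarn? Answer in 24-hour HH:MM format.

20:00

1 November 2032 is a Monday, so the first Sunday is November 7 and the second is November 14.
1 April 2033 is a Friday, so the first Monday is April 4 and the fourth is April 25.
Daylight saving runs 14 November 2032 – 25 April 2033; 13 October 2032 is outside that window, so Vareth Republic is on standard time at UTC−07:00.
10:15 Vareth Republic + 7h = 17:15 UTC.
1 October 2032 is a Friday, so the first Sunday is October 3 and the second is October 10.
1 April 2033 is a Friday, so the first Sunday is April 3.
At the standard offset (UTC+01:45), 17:15 UTC + 1h45m = 19:00 Umarn standard time.
The standard-time date in Umarn, 13 October 2032, lies within the daylight-saving period (10 October 2032 – 3 April 2033), so Umarn is on daylight time, UTC+02:45.
17:15 UTC + 2h45m = 20:00 Umarn.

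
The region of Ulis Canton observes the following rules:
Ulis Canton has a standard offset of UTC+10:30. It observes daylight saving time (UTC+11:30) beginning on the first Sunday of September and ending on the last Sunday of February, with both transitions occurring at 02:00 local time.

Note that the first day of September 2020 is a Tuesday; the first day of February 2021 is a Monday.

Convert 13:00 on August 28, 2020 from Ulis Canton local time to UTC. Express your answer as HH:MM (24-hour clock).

02:30

1 September 2020 is a Tuesday, so the first Sunday is September 6.
1 February 2021 is a Monday, so Sundays fall on 7, 14, 21, 28; the last is February 28.
August 28, 2020 does not fall between 6 September 2020 and 28 February 2021, so daylight saving is not in effect and Ulis Canton is at UTC+10:30.
13:00 local − 10h30m = 02:30 UTC.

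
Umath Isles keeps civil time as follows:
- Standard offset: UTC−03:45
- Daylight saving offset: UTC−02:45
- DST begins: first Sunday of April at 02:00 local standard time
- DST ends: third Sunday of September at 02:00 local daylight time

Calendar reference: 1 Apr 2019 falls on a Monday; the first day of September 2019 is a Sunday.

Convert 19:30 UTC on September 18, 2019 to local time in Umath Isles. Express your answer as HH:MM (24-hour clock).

1 April 2019 is a Monday, so the first Sunday is April 7.
1 September 2019 is a Sunday, so the first Sunday is September 1 and the third is September 15.
At the standard offset (UTC−03:45), 19:30 UTC − 3h45m = 15:45 Umath Isles standard time.
Daylight saving runs 7 April – 15 September; the standard-time date in Umath Isles, September 18, 2019, is outside that window, so Umath Isles is on standard time at UTC−03:45.
19:30 UTC − 3h45m = 15:45 local.

15:45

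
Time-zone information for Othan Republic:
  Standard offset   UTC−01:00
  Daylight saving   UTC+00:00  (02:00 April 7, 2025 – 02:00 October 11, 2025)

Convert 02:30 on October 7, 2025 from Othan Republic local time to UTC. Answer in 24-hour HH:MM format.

October 7, 2025 lies within the daylight-saving period (7 April – 11 October), so Othan Republic is on daylight time, UTC+00:00.
02:30 local − 0h = 02:30 UTC.

02:30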